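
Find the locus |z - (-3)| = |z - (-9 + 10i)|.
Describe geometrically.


Equal distances means the locus is the perpendicular bisector of z1 and z2.
Midpoint = ((-3+(-9))/2, (0+10)/2) = (-6.0000, 5.0000)

Perpendicular bisector through (-6.0000, 5.0000)


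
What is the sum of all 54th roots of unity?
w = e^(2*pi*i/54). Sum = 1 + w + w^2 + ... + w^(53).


The sum of all 54th roots of unity is 0.
Geometric series: (1 - w^54)/(1 - w) = (1-1)/(1-w) = 0 since w^54 = 1, w ≠ 1.
Alternatively: coefficient of z^53 in z^54 - 1 is 0.

0


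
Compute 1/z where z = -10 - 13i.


|z|^2 = 100+169 = 269
1/z = (-10 + 13i)/269

1/z = -0.0372 + 0.0483i


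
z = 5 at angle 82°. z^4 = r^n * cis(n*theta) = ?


r^4 = 5^4 = 625
n*theta = 4*82° = 328° = 328° (mod 360)
a = 625*cos(328°) = 530.0301
b = 625*sin(328°) = -331.1995

625 cis(328°) = 530.0301 - 331.1995i


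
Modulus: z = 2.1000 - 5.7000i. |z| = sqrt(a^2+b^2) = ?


|z| = sqrt(2.1^2 + (-5.7)^2) = sqrt(4.41 + 32.49) = sqrt(36.9) = 6.0745

|z| = 6.0745


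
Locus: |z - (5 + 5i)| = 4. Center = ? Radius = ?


|z - z0| = r is a circle with center z0 and radius r.
Center = (5, 5), radius = 4

Circle with center (5, 5) and radius 4


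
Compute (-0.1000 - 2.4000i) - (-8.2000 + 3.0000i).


Real: -0.1 + 8.2 = 8.1
Imag: -2.4 - 3 = -5.4

8.1000 - 5.4000i


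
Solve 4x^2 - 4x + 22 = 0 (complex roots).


disc = (-4)^2 - 4*4*22 = 16 - 352 = -336
sqrt(|disc|) = sqrt(336) = 18.3303
Real part = 4/(2*4) = 0.5000
Imag part = 18.3303/(2*4) = 2.2913

0.5000 ± 2.2913i


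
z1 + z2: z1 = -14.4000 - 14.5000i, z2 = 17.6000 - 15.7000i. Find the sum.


Real: -14.4 + 17.6 = 3.2
Imag: -14.5 - 15.7 = -30.2

3.2000 - 30.2000i


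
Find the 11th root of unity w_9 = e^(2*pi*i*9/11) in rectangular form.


Angle = 360*9/11 = 294.5455°
a = cos(294.5455°) = 0.4154
b = sin(294.5455°) = -0.9096

0.4154 - 0.9096i


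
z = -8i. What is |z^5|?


|z| = sqrt(0+64) = sqrt(64) = 8
|z^5| = |z|^5 = 8^5 = 32768

|z^5| = 32768


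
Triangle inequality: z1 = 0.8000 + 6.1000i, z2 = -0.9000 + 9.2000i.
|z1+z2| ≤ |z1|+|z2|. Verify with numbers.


|z1| = sqrt(0.8^2 + 6.1^2) = sqrt(37.85) = 6.1522
|z2| = sqrt((-0.9)^2 + 9.2^2) = sqrt(85.45) = 9.2439
z1+z2 = -0.1000 + 15.3000i
|z1+z2| = sqrt(234.1) = 15.3003
|z1|+|z2| = 6.1522 + 9.2439 = 15.3961

|z1+z2| = 15.3003 ≤ |z1|+|z2| = 15.3961 (verified)


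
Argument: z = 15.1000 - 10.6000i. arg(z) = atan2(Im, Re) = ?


Re = 15.1, Im = -10.6
arg = atan2(-10.6, 15.1) = -35.0683 degrees

arg(z) = -35.0683 degrees


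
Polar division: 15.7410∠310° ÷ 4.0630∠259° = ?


r = 15.7410 / 4.0630 = 3.8742
theta = 310° - 259° = 51° = 51° (mod 360)

3.8742 cis(51°)


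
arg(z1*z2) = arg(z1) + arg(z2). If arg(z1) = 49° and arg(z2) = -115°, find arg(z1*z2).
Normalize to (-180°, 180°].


arg(z1*z2) = 49° - 115° = -66°
Normalized to (-180°, 180°]: -66°

-66°


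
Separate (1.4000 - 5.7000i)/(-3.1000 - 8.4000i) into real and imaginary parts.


Multiply by conjugate: (1.4000 - 5.7000i)(-3.1000 + 8.4000i) / ((-3.1)^2 + (-8.4)^2)
Numerator real = 1.4*(-3.1) - (5.7)*(-8.4) = 43.54
Numerator imag = -5.7*(-3.1) - 1.4*(-8.4) = 29.43
Denominator = 80.17
Re(z) = 43.54/80.17 = 0.5431
Im(z) = 29.43/80.17 = 0.3671

Re(z) = 0.5431, Im(z) = 0.3671


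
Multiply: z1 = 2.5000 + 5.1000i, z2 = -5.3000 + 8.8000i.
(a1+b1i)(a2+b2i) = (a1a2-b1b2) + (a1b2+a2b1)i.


Real = 2.5*(-5.3) - 5.1*8.8 = -13.25 - 44.88 = -58.13
Imag = 2.5*8.8 - (5.3)*5.1 = 22 - (27.03) = -5.03

-58.1300 - 5.0300i


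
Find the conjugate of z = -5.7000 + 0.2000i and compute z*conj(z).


z_bar = -5.7000 - 0.2000i
z*z_bar = (-5.7)^2 + 0.2^2 = 32.49 + 0.04 = 32.53

z_bar = -5.7000 - 0.2000i, z*z_bar = 32.53


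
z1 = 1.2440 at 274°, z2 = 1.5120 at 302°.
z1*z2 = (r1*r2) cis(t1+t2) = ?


r = 1.2440 * 1.5120 = 1.8809
theta = 274° + 302° = 576° = 216° (mod 360)

1.8809 cis(216°)


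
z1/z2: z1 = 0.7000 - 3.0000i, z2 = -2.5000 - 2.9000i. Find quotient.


Conjugate of z2 = -2.5000 + 2.9000i
Numerator: (0.7000 - 3.0000i)(-2.5000 + 2.9000i) = 6.9500 + 9.5300i
Denominator: (-2.5)^2 + (-2.9)^2 = 14.66
Result = (6.9500 + 9.5300i)/14.66

0.4741 + 0.6501i


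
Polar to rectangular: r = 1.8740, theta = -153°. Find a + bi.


a = 1.8740*cos(-153°) = 1.8740*(-0.891) = -1.6697
b = 1.8740*sin(-153°) = 1.8740*(-0.454) = -0.8508

-1.6697 - 0.8508i


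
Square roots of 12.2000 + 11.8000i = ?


|z| = sqrt(148.84+139.24) = 16.9729
sqrt((|z|+a)/2) = sqrt((16.9729+12.2)/2) = sqrt(14.5865) = 3.8192
sqrt((|z|-a)/2) = sqrt((16.9729-12.2)/2) = sqrt(2.3865) = 1.5448

±(3.8192 + 1.5448i) i.e. 3.8192 + 1.5448i and -3.8192 - 1.5448i


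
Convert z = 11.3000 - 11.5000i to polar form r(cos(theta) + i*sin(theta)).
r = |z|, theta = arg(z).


r = sqrt(127.69+132.25) = sqrt(259.94) = 16.1227
theta = atan2(-11.5, 11.3) = -45.5026 degrees

r = 16.1227, theta = -45.5026 degrees


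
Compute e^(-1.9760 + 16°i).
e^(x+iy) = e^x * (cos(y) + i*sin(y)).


e^-1.9760 = 0.13862
cos(16°) = 0.9613
sin(16°) = 0.2756
Real = 0.13862*0.9613 = 0.1333
Imag = 0.13862*0.2756 = 0.0382

0.1333 + 0.0382i


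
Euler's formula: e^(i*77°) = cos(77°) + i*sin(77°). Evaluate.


cos(77°) = 0.2250
sin(77°) = 0.9744

e^(i*77°) = 0.2250 + 0.9744i


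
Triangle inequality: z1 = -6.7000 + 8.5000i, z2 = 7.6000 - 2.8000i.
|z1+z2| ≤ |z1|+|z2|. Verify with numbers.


|z1| = sqrt((-6.7)^2 + 8.5^2) = sqrt(117.14) = 10.8231
|z2| = sqrt(7.6^2 + (-2.8)^2) = sqrt(65.6) = 8.0994
z1+z2 = 0.9000 + 5.7000i
|z1+z2| = sqrt(33.3) = 5.7706
|z1|+|z2| = 10.8231 + 8.0994 = 18.9225

|z1+z2| = 5.7706 ≤ |z1|+|z2| = 18.9225 (verified)


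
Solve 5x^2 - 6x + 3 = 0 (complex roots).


disc = (-6)^2 - 4*5*3 = 36 - 60 = -24
sqrt(|disc|) = sqrt(24) = 4.8990
Real part = 6/(2*5) = 0.6000
Imag part = 4.8990/(2*5) = 0.4899

0.6000 ± 0.4899i


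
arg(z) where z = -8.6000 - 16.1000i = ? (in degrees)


Re = -8.6, Im = -16.1
arg = atan2(-16.1, -8.6) = -118.1094 degrees

arg(z) = -118.1094 degrees


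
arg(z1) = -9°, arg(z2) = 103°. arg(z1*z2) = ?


arg(z1*z2) = -9° + 103° = 94°
Normalized to (-180°, 180°]: 94°

94°


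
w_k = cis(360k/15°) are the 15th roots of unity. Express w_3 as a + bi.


Angle = 360*3/15 = 72°
a = cos(72°) = 0.3090
b = sin(72°) = 0.9511

0.3090 + 0.9511i


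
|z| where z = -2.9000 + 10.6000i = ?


|z| = sqrt((-2.9)^2 + 10.6^2) = sqrt(8.41 + 112.36) = sqrt(120.77) = 10.9895

|z| = 10.9895


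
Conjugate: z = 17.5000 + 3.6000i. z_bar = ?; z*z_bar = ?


z_bar = 17.5000 - 3.6000i
z*z_bar = 17.5^2 + 3.6^2 = 306.25 + 12.96 = 319.21

z_bar = 17.5000 - 3.6000i, z*z_bar = 319.21


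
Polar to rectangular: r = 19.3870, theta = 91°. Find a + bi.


a = 19.3870*cos(91°) = 19.3870*(-0.01745) = -0.3383
b = 19.3870*sin(91°) = 19.3870*0.9998477 = 19.3840

-0.3383 + 19.3840i


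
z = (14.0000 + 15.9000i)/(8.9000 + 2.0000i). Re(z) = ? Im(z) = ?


Multiply by conjugate: (14.0000 + 15.9000i)(8.9000 - 2.0000i) / (8.9^2 + 2^2)
Numerator real = 14*8.9 + 15.9*2 = 156.4
Numerator imag = 15.9*8.9 - 14*2 = 113.51
Denominator = 83.21
Re(z) = 156.4/83.21 = 1.8796
Im(z) = 113.51/83.21 = 1.3641

Re(z) = 1.8796, Im(z) = 1.3641


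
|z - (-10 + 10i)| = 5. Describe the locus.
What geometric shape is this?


|z - z0| = r is a circle with center z0 and radius r.
Center = (-10, 10), radius = 5

Circle with center (-10, 10) and radius 5


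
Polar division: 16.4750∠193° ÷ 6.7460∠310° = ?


r = 16.4750 / 6.7460 = 2.4422
theta = 193° - 310° = -117° = 243° (mod 360)

2.4422 cis(243°)


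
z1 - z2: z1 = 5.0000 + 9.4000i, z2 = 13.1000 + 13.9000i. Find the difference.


Real: 5 - 13.1 = -8.1
Imag: 9.4 - 13.9 = -4.5

-8.1000 - 4.5000i


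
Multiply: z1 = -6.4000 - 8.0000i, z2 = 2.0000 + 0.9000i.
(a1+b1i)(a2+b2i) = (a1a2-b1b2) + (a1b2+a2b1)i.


Real = -6.4*2 - (-8)*0.9 = -12.8 - (-7.2) = -5.6
Imag = -6.4*0.9 + 2*(-8) = -5.76 - (16) = -21.76

-5.6000 - 21.7600i


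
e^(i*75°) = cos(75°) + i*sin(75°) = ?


cos(75°) = 0.2588
sin(75°) = 0.9659

e^(i*75°) = 0.2588 + 0.9659i


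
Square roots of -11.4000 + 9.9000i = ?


|z| = sqrt(129.96+98.01) = 15.0987
sqrt((|z|+a)/2) = sqrt((15.0987+(-11.4))/2) = sqrt(1.8493) = 1.3599
sqrt((|z|-a)/2) = sqrt((15.0987-(-11.4))/2) = sqrt(13.2493) = 3.6400

±(1.3599 + 3.6400i) i.e. 1.3599 + 3.6400i and -1.3599 - 3.6400i


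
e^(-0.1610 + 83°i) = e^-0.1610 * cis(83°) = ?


e^-0.1610 = 0.8513
cos(83°) = 0.12187
sin(83°) = 0.9925
Real = 0.8513*0.12187 = 0.1037
Imag = 0.8513*0.9925 = 0.8449

0.1037 + 0.8449i


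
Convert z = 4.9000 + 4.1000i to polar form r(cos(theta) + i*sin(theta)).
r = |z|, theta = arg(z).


r = sqrt(24.01+16.81) = sqrt(40.82) = 6.3891
theta = atan2(4.1, 4.9) = 39.9204 degrees

r = 6.3891, theta = 39.9204 degrees


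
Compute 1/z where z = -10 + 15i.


|z|^2 = 100+225 = 325
1/z = (-10 - 15i)/325

1/z = -0.0308 - 0.0462i


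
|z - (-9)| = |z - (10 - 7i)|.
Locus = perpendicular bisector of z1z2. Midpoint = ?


Equal distances means the locus is the perpendicular bisector of z1 and z2.
Midpoint = ((-9+10)/2, (0+(-7))/2) = (0.5000, -3.5000)

Perpendicular bisector through (0.5000, -3.5000)


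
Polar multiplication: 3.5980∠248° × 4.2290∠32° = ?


r = 3.5980 * 4.2290 = 15.2159
theta = 248° + 32° = 280° = 280° (mod 360)

15.2159 cis(280°)


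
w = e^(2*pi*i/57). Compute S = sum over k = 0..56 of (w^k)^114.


The roots are w_k = w^k with w = e^(2*pi*i/57), and (w^k)^114 = (w^114)^k.
So S = 1 + u + u^2 + ... + u^(56) with u = w^114.
114 = 2*57 + 0, so 114 is a multiple of 57 and u = (w^57)^2 = 1.
Every one of the 57 terms equals 1: S = 57

S = 57


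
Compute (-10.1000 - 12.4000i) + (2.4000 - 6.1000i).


Real: -10.1 + 2.4 = -7.7
Imag: -12.4 - 6.1 = -18.5

-7.7000 - 18.5000i


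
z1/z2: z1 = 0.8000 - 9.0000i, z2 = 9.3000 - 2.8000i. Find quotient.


Conjugate of z2 = 9.3000 + 2.8000i
Numerator: (0.8000 - 9.0000i)(9.3000 + 2.8000i) = 32.6400 - 81.4600i
Denominator: 9.3^2 + (-2.8)^2 = 94.33
Result = (32.6400 - 81.4600i)/94.33

0.3460 - 0.8636i


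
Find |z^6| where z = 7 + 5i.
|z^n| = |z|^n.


|z| = sqrt(49+25) = sqrt(74) = 8.6023
|z^6| = |z|^6 = (sqrt(74))^6 = 74^3 = 405224

|z^6| = 405224


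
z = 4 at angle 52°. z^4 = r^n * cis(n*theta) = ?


r^4 = 4^4 = 256
n*theta = 4*52° = 208° = 208° (mod 360)
a = 256*cos(208°) = -226.0346
b = 256*sin(208°) = -120.1847

256 cis(208°) = -226.0346 - 120.1847i


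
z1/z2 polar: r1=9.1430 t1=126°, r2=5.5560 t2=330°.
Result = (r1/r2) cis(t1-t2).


r = 9.1430 / 5.5560 = 1.6456
theta = 126° - 330° = -204° = 156° (mod 360)

1.6456 cis(156°)


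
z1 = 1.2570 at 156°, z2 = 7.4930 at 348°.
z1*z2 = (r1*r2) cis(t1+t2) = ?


r = 1.2570 * 7.4930 = 9.4187
theta = 156° + 348° = 504° = 144° (mod 360)

9.4187 cis(144°)


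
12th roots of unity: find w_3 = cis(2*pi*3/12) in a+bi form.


Angle = 360*3/12 = 90°
a = cos(90°) = 0
b = sin(90°) = 1.0000

0 + 1.0000i


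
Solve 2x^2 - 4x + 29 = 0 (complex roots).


disc = (-4)^2 - 4*2*29 = 16 - 232 = -216
sqrt(|disc|) = sqrt(216) = 14.6969
Real part = 4/(2*2) = 1.0000
Imag part = 14.6969/(2*2) = 3.6742

1.0000 ± 3.6742i


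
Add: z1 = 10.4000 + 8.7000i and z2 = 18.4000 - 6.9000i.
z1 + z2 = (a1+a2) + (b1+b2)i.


Real: 10.4 + 18.4 = 28.8
Imag: 8.7 - 6.9 = 1.8

28.8000 + 1.8000i


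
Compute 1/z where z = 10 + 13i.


|z|^2 = 100+169 = 269
1/z = (10 - 13i)/269

1/z = 0.0372 - 0.0483i


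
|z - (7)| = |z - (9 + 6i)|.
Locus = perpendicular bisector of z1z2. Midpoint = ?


Equal distances means the locus is the perpendicular bisector of z1 and z2.
Midpoint = ((7+9)/2, (0+6)/2) = (8.0000, 3.0000)

Perpendicular bisector through (8.0000, 3.0000)


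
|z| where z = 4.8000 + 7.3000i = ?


|z| = sqrt(4.8^2 + 7.3^2) = sqrt(23.04 + 53.29) = sqrt(76.33) = 8.7367

|z| = 8.7367


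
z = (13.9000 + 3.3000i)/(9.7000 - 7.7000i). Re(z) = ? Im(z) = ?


Multiply by conjugate: (13.9000 + 3.3000i)(9.7000 + 7.7000i) / (9.7^2 + (-7.7)^2)
Numerator real = 13.9*9.7 + 3.3*(-7.7) = 109.42
Numerator imag = 3.3*9.7 - 13.9*(-7.7) = 139.04
Denominator = 153.38
Re(z) = 109.42/153.38 = 0.7134
Im(z) = 139.04/153.38 = 0.9065

Re(z) = 0.7134, Im(z) = 0.9065


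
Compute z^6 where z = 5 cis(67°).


r^6 = 5^6 = 15625
n*theta = 6*67° = 402° = 42° (mod 360)
a = 15625*cos(42°) = 11611.6379
b = 15625*sin(42°) = 10455.1657

15625 cis(42°) = 11611.6379 + 10455.1657i


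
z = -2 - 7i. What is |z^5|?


|z| = sqrt(4+49) = sqrt(53) = 7.2801
|z^5| = |z|^5 = (sqrt(53))^5 = 53^2 * sqrt(53) = 2809*sqrt(53)

|z^5| = 2809*sqrt(53) ≈ 20449.8287


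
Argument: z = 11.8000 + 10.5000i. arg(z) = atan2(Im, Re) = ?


Re = 11.8, Im = 10.5
arg = atan2(10.5, 11.8) = 41.6637 degrees

arg(z) = 41.6637 degrees


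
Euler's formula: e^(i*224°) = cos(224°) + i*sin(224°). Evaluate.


cos(224°) = -0.7193
sin(224°) = -0.6947

e^(i*224°) = -0.7193 - 0.6947i


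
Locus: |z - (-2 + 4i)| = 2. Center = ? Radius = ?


|z - z0| = r is a circle with center z0 and radius r.
Center = (-2, 4), radius = 2

Circle with center (-2, 4) and radius 2


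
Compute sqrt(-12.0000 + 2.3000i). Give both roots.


|z| = sqrt(144+5.29) = 12.2184
sqrt((|z|+a)/2) = sqrt((12.2184+(-12))/2) = sqrt(0.1092) = 0.3305
sqrt((|z|-a)/2) = sqrt((12.2184-(-12))/2) = sqrt(12.1092) = 3.4798

±(0.3305 + 3.4798i) i.e. 0.3305 + 3.4798i and -0.3305 - 3.4798i


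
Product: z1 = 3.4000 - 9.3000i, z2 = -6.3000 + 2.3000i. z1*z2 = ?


Real = 3.4*(-6.3) - (-9.3)*2.3 = -21.42 - (-21.39) = -0.03
Imag = 3.4*2.3 - (6.3)*(-9.3) = 7.82 + 58.59 = 66.41

-0.0300 + 66.4100i


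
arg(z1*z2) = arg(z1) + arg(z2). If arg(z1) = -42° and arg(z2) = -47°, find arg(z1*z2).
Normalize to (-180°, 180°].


arg(z1*z2) = -42° - 47° = -89°
Normalized to (-180°, 180°]: -89°

-89°


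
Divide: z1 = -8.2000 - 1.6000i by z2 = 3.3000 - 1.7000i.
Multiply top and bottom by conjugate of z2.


Conjugate of z2 = 3.3000 + 1.7000i
Numerator: (-8.2000 - 1.6000i)(3.3000 + 1.7000i) = -24.3400 - 19.2200i
Denominator: 3.3^2 + (-1.7)^2 = 13.78
Result = (-24.3400 - 19.2200i)/13.78

-1.7663 - 1.3948i


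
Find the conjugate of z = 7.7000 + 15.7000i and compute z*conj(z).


z_bar = 7.7000 - 15.7000i
z*z_bar = 7.7^2 + 15.7^2 = 59.29 + 246.49 = 305.78

z_bar = 7.7000 - 15.7000i, z*z_bar = 305.78


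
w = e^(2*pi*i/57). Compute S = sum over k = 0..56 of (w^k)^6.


The roots are w_k = w^k with w = e^(2*pi*i/57), and (w^k)^6 = (w^6)^k.
So S = 1 + u + u^2 + ... + u^(56) with u = w^6.
6 = 0*57 + 6, so 6 is not a multiple of 57: u = w^6 ≠ 1 (w is a primitive 57th root), while u^57 = (w^57)^6 = 1.
Geometric series: S = (1 - u^57)/(1 - u) = (1 - 1)/(1 - u) = 0

S = 0


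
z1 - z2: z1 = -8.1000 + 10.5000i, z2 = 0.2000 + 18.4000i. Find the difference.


Real: -8.1 - 0.2 = -8.3
Imag: 10.5 - 18.4 = -7.9

-8.3000 - 7.9000i


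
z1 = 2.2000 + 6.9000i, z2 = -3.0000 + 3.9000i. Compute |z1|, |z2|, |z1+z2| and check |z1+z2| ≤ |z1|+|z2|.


|z1| = sqrt(2.2^2 + 6.9^2) = sqrt(52.45) = 7.2422
|z2| = sqrt((-3)^2 + 3.9^2) = sqrt(24.21) = 4.9204
z1+z2 = -0.8000 + 10.8000i
|z1+z2| = sqrt(117.28) = 10.8296
|z1|+|z2| = 7.2422 + 4.9204 = 12.1626

|z1+z2| = 10.8296 ≤ |z1|+|z2| = 12.1626 (verified)


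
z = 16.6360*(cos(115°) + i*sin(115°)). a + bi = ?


a = 16.6360*cos(115°) = 16.6360*(-0.42262) = -7.0307
b = 16.6360*sin(115°) = 16.6360*0.906308 = 15.0773

-7.0307 + 15.0773i


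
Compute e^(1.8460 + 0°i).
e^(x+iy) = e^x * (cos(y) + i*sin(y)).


e^1.8460 = 6.3344
cos(0°) = 1
sin(0°) = 0
Real = 6.3344*1 = 6.3344
Imag = 6.3344*0 = 0

6.3344 + 0i


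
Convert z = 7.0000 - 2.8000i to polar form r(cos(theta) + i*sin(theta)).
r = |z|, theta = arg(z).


r = sqrt(49+7.84) = sqrt(56.84) = 7.5392
theta = atan2(-2.8, 7) = -21.8014 degrees

r = 7.5392, theta = -21.8014 degrees


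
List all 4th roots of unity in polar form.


The 4th roots of unity are cis(360k/4°) for k=0..3
Angle step = 360/4 = 90°
Primitive root: cis(90°)
Primitive root = 0 + 1.0000i

4 roots at angles: 0°, 90°, 180°, 270°


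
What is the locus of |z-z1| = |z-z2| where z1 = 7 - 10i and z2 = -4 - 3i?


Equal distances means the locus is the perpendicular bisector of z1 and z2.
Midpoint = ((7+(-4))/2, (-10+(-3))/2) = (1.5000, -6.5000)

Perpendicular bisector through (1.5000, -6.5000)


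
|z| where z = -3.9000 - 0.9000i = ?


|z| = sqrt((-3.9)^2 + (-0.9)^2) = sqrt(15.21 + 0.81) = sqrt(16.02) = 4.0025

|z| = 4.0025


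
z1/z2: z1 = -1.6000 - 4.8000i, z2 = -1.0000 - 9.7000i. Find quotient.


Conjugate of z2 = -1.0000 + 9.7000i
Numerator: (-1.6000 - 4.8000i)(-1.0000 + 9.7000i) = 48.1600 - 10.7200i
Denominator: (-1)^2 + (-9.7)^2 = 95.09
Result = (48.1600 - 10.7200i)/95.09

0.5065 - 0.1127i


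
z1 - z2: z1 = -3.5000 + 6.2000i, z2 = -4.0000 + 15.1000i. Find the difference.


Real: -3.5 + 4 = 0.5
Imag: 6.2 - 15.1 = -8.9

0.5000 - 8.9000i


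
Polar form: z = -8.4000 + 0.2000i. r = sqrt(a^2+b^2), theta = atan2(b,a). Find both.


r = sqrt(70.56+0.04) = sqrt(70.6) = 8.4024
theta = atan2(0.2, -8.4) = 178.6361 degrees

r = 8.4024, theta = 178.6361 degrees


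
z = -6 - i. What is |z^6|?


|z| = sqrt(36+1) = sqrt(37) = 6.0828
|z^6| = |z|^6 = (sqrt(37))^6 = 37^3 = 50653

|z^6| = 50653


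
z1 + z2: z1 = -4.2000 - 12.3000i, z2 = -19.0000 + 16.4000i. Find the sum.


Real: -4.2 - 19 = -23.2
Imag: -12.3 + 16.4 = 4.1

-23.2000 + 4.1000i


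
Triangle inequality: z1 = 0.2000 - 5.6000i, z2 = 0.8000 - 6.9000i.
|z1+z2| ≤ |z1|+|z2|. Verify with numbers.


|z1| = sqrt(0.2^2 + (-5.6)^2) = sqrt(31.4) = 5.6036
|z2| = sqrt(0.8^2 + (-6.9)^2) = sqrt(48.25) = 6.9462
z1+z2 = 1.0000 - 12.5000i
|z1+z2| = sqrt(157.25) = 12.5399
|z1|+|z2| = 5.6036 + 6.9462 = 12.5498

|z1+z2| = 12.5399 ≤ |z1|+|z2| = 12.5498 (verified)


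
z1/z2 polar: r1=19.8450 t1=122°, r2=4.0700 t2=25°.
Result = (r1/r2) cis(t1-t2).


r = 19.8450 / 4.0700 = 4.8759
theta = 122° - 25° = 97° = 97° (mod 360)

4.8759 cis(97°)


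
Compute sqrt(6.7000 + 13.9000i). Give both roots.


|z| = sqrt(44.89+193.21) = 15.4305
sqrt((|z|+a)/2) = sqrt((15.4305+6.7)/2) = sqrt(11.0652) = 3.3264
sqrt((|z|-a)/2) = sqrt((15.4305-6.7)/2) = sqrt(4.3652) = 2.0893

±(3.3264 + 2.0893i) i.e. 3.3264 + 2.0893i and -3.3264 - 2.0893i


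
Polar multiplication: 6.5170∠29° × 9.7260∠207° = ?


r = 6.5170 * 9.7260 = 63.3843
theta = 29° + 207° = 236° = 236° (mod 360)

63.3843 cis(236°)


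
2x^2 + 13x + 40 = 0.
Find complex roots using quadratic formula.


disc = 13^2 - 4*2*40 = 169 - 320 = -151
sqrt(|disc|) = sqrt(151) = 12.2882
Real part = -13/(2*2) = -3.2500
Imag part = 12.2882/(2*2) = 3.0721

-3.2500 ± 3.0721i


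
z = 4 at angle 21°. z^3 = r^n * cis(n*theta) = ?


r^3 = 4^3 = 64
n*theta = 3*21° = 63° = 63° (mod 360)
a = 64*cos(63°) = 29.0554
b = 64*sin(63°) = 57.0244

64 cis(63°) = 29.0554 + 57.0244i


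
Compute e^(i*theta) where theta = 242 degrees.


cos(242°) = -0.4695
sin(242°) = -0.8829

e^(i*242°) = -0.4695 - 0.8829i


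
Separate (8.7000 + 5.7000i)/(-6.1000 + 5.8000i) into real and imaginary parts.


Multiply by conjugate: (8.7000 + 5.7000i)(-6.1000 - 5.8000i) / ((-6.1)^2 + 5.8^2)
Numerator real = 8.7*(-6.1) + 5.7*5.8 = -20.01
Numerator imag = 5.7*(-6.1) - 8.7*5.8 = -85.23
Denominator = 70.85
Re(z) = -20.01/70.85 = -0.2824
Im(z) = -85.23/70.85 = -1.2030

Re(z) = -0.2824, Im(z) = -1.2030


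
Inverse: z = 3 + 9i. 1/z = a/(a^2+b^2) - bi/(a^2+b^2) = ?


|z|^2 = 9+81 = 90
1/z = (3 - 9i)/90

1/z = 0.0333 - 0.1000i


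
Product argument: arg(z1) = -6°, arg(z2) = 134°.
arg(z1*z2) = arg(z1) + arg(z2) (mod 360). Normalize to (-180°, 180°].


arg(z1*z2) = -6° + 134° = 128°
Normalized to (-180°, 180°]: 128°

128°


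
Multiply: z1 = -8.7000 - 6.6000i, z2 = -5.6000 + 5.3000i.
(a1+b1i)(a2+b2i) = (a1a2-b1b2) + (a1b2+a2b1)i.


Real = -8.7*(-5.6) - (-6.6)*5.3 = 48.72 - (-34.98) = 83.7
Imag = -8.7*5.3 - (5.6)*(-6.6) = -46.11 + 36.96 = -9.15

83.7000 - 9.1500i


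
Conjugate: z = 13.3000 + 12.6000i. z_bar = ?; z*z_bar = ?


z_bar = 13.3000 - 12.6000i
z*z_bar = 13.3^2 + 12.6^2 = 176.89 + 158.76 = 335.65

z_bar = 13.3000 - 12.6000i, z*z_bar = 335.65


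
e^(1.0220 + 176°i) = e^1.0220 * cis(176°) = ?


e^1.0220 = 2.7787
cos(176°) = -0.9976
sin(176°) = 0.06976
Real = 2.7787*(-0.9976) = -2.7720
Imag = 2.7787*0.06976 = 0.1938

-2.7720 + 0.1938i


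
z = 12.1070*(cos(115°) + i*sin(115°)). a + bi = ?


a = 12.1070*cos(115°) = 12.1070*(-0.422618) = -5.1166
b = 12.1070*sin(115°) = 12.1070*0.90631 = 10.9727

-5.1166 + 10.9727i


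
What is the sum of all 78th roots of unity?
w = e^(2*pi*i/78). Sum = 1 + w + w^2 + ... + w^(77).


The sum of all 78th roots of unity is 0.
Geometric series: (1 - w^78)/(1 - w) = (1-1)/(1-w) = 0 since w^78 = 1, w ≠ 1.
Alternatively: coefficient of z^77 in z^78 - 1 is 0.

0


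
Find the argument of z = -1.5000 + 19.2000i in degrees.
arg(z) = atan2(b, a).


Re = -1.5, Im = 19.2
arg = atan2(19.2, -1.5) = 94.4672 degrees

arg(z) = 94.4672 degrees


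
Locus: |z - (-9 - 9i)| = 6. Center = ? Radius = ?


|z - z0| = r is a circle with center z0 and radius r.
Center = (-9, -9), radius = 6

Circle with center (-9, -9) and radius 6


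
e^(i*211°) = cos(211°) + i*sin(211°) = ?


cos(211°) = -0.8572
sin(211°) = -0.5150

e^(i*211°) = -0.8572 - 0.5150i


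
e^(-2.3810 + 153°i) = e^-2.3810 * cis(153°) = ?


e^-2.3810 = 0.0925
cos(153°) = -0.891
sin(153°) = 0.454
Real = 0.0925*(-0.891) = -0.0824
Imag = 0.0925*0.454 = 0.0420

-0.0824 + 0.0420i


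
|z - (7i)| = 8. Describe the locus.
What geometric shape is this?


|z - z0| = r is a circle with center z0 and radius r.
Center = (0, 7), radius = 8

Circle with center (0, 7) and radius 8


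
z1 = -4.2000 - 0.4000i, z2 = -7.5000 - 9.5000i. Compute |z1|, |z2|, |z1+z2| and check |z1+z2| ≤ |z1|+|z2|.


|z1| = sqrt((-4.2)^2 + (-0.4)^2) = sqrt(17.8) = 4.2190
|z2| = sqrt((-7.5)^2 + (-9.5)^2) = sqrt(146.5) = 12.1037
z1+z2 = -11.7000 - 9.9000i
|z1+z2| = sqrt(234.9) = 15.3264
|z1|+|z2| = 4.2190 + 12.1037 = 16.3227

|z1+z2| = 15.3264 ≤ |z1|+|z2| = 16.3227 (verified)


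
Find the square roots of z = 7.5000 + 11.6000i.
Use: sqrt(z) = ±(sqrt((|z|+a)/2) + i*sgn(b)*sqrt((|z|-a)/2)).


|z| = sqrt(56.25+134.56) = 13.8134
sqrt((|z|+a)/2) = sqrt((13.8134+7.5)/2) = sqrt(10.6567) = 3.2645
sqrt((|z|-a)/2) = sqrt((13.8134-7.5)/2) = sqrt(3.1567) = 1.7767

±(3.2645 + 1.7767i) i.e. 3.2645 + 1.7767i and -3.2645 - 1.7767i


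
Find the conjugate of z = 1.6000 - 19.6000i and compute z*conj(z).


z_bar = 1.6000 + 19.6000i
z*z_bar = 1.6^2 + (-19.6)^2 = 2.56 + 384.16 = 386.72

z_bar = 1.6000 + 19.6000i, z*z_bar = 386.72


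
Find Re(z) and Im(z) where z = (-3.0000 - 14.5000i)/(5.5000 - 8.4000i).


Multiply by conjugate: (-3.0000 - 14.5000i)(5.5000 + 8.4000i) / (5.5^2 + (-8.4)^2)
Numerator real = -3*5.5 - (14.5)*(-8.4) = 105.3
Numerator imag = -14.5*5.5 - (-3)*(-8.4) = -104.95
Denominator = 100.81
Re(z) = 105.3/100.81 = 1.0445
Im(z) = -104.95/100.81 = -1.0411

Re(z) = 1.0445, Im(z) = -1.0411


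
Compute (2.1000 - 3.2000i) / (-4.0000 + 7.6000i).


Conjugate of z2 = -4.0000 - 7.6000i
Numerator: (2.1000 - 3.2000i)(-4.0000 - 7.6000i) = -32.7200 - 3.1600i
Denominator: (-4)^2 + 7.6^2 = 73.76
Result = (-32.7200 - 3.1600i)/73.76

-0.4436 - 0.0428i


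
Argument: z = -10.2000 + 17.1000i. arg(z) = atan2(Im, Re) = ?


Re = -10.2, Im = 17.1
arg = atan2(17.1, -10.2) = 120.8157 degrees

arg(z) = 120.8157 degrees


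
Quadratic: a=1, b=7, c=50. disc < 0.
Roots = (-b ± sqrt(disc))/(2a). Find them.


disc = 7^2 - 4*1*50 = 49 - 200 = -151
sqrt(|disc|) = sqrt(151) = 12.2882
Real part = -7/(2*1) = -3.5000
Imag part = 12.2882/(2*1) = 6.1441

-3.5000 ± 6.1441i


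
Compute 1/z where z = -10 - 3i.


|z|^2 = 100+9 = 109
1/z = (-10 + 3i)/109

1/z = -0.0917 + 0.0275i


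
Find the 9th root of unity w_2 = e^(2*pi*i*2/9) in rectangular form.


Angle = 360*2/9 = 80°
a = cos(80°) = 0.1736
b = sin(80°) = 0.9848

0.1736 + 0.9848i


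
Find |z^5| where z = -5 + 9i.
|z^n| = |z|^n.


|z| = sqrt(25+81) = sqrt(106) = 10.2956
|z^5| = |z|^5 = (sqrt(106))^5 = 106^2 * sqrt(106) = 11236*sqrt(106)

|z^5| = 11236*sqrt(106) ≈ 115681.7003


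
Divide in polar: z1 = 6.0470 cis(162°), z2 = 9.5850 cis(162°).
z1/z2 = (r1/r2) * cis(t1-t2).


r = 6.0470 / 9.5850 = 0.6309
theta = 162° - 162° = 0° = 0° (mod 360)

0.6309 cis(0°)


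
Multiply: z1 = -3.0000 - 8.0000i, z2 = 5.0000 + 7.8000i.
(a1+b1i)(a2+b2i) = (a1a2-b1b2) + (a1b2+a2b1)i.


Real = -3*5 - (-8)*7.8 = -15 - (-62.4) = 47.4
Imag = -3*7.8 + 5*(-8) = -23.4 - (40) = -63.4

47.4000 - 63.4000i


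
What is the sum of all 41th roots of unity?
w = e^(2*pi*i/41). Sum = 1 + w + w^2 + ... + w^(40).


The sum of all 41th roots of unity is 0.
Geometric series: (1 - w^41)/(1 - w) = (1-1)/(1-w) = 0 since w^41 = 1, w ≠ 1.
Alternatively: coefficient of z^40 in z^41 - 1 is 0.

0


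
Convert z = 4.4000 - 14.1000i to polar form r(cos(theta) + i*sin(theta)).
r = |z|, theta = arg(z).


r = sqrt(19.36+198.81) = sqrt(218.17) = 14.7706
theta = atan2(-14.1, 4.4) = -72.6691 degrees

r = 14.7706, theta = -72.6691 degrees


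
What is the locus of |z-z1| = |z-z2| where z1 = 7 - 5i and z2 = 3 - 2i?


Equal distances means the locus is the perpendicular bisector of z1 and z2.
Midpoint = ((7+3)/2, (-5+(-2))/2) = (5.0000, -3.5000)

Perpendicular bisector through (5.0000, -3.5000)


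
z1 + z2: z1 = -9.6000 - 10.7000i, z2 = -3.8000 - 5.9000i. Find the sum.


Real: -9.6 - 3.8 = -13.4
Imag: -10.7 - 5.9 = -16.6

-13.4000 - 16.6000i


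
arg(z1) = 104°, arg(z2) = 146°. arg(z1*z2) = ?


arg(z1*z2) = 104° + 146° = 250°
Normalized to (-180°, 180°]: -110°

-110°


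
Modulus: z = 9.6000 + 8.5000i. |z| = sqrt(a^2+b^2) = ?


|z| = sqrt(9.6^2 + 8.5^2) = sqrt(92.16 + 72.25) = sqrt(164.41) = 12.8222

|z| = 12.8222


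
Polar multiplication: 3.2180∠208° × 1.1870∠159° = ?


r = 3.2180 * 1.1870 = 3.8198
theta = 208° + 159° = 367° = 7° (mod 360)

3.8198 cis(7°)


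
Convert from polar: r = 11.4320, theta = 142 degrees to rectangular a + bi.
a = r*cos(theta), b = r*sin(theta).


a = 11.4320*cos(142°) = 11.4320*(-0.78801) = -9.0085
b = 11.4320*sin(142°) = 11.4320*0.61566 = 7.0382

-9.0085 + 7.0382i


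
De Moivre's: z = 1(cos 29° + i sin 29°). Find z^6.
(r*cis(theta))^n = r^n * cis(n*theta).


r^6 = 1^6 = 1
n*theta = 6*29° = 174° = 174° (mod 360)
a = 1*cos(174°) = -0.9945
b = 1*sin(174°) = 0.1045

1 cis(174°) = -0.9945 + 0.1045i


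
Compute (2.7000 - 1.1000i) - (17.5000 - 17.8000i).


Real: 2.7 - 17.5 = -14.8
Imag: -1.1 + 17.8 = 16.7

-14.8000 + 16.7000i


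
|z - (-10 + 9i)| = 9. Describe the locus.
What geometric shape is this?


|z - z0| = r is a circle with center z0 and radius r.
Center = (-10, 9), radius = 9

Circle with center (-10, 9) and radius 9


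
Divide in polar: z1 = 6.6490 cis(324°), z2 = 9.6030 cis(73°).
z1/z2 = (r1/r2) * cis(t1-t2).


r = 6.6490 / 9.6030 = 0.6924
theta = 324° - 73° = 251° = 251° (mod 360)

0.6924 cis(251°)


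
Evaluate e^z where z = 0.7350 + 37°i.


e^0.7350 = 2.0855
cos(37°) = 0.7986
sin(37°) = 0.6018
Real = 2.0855*0.7986 = 1.6655
Imag = 2.0855*0.6018 = 1.2551

1.6655 + 1.2551i


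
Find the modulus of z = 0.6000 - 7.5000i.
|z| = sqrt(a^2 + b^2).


|z| = sqrt(0.6^2 + (-7.5)^2) = sqrt(0.36 + 56.25) = sqrt(56.61) = 7.5240

|z| = 7.5240


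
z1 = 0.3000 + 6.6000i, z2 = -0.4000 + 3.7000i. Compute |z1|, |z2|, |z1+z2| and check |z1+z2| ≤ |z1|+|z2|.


|z1| = sqrt(0.3^2 + 6.6^2) = sqrt(43.65) = 6.6068
|z2| = sqrt((-0.4)^2 + 3.7^2) = sqrt(13.85) = 3.7216
z1+z2 = -0.1000 + 10.3000i
|z1+z2| = sqrt(106.1) = 10.3005
|z1|+|z2| = 6.6068 + 3.7216 = 10.3284

|z1+z2| = 10.3005 ≤ |z1|+|z2| = 10.3284 (verified)


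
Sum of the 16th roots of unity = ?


The sum of all 16th roots of unity is 0.
Geometric series: (1 - w^16)/(1 - w) = (1-1)/(1-w) = 0 since w^16 = 1, w ≠ 1.
Alternatively: coefficient of z^15 in z^16 - 1 is 0.

0


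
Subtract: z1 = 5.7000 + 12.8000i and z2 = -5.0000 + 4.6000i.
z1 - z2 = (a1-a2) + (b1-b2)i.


Real: 5.7 + 5 = 10.7
Imag: 12.8 - 4.6 = 8.2

10.7000 + 8.2000i


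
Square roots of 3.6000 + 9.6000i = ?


|z| = sqrt(12.96+92.16) = 10.2528
sqrt((|z|+a)/2) = sqrt((10.2528+3.6)/2) = sqrt(6.9264) = 2.6318
sqrt((|z|-a)/2) = sqrt((10.2528-3.6)/2) = sqrt(3.3264) = 1.8238

±(2.6318 + 1.8238i) i.e. 2.6318 + 1.8238i and -2.6318 - 1.8238i


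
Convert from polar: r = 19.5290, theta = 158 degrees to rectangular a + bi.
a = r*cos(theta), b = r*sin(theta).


a = 19.5290*cos(158°) = 19.5290*(-0.927184) = -18.1070
b = 19.5290*sin(158°) = 19.5290*0.374607 = 7.3157

-18.1070 + 7.3157i


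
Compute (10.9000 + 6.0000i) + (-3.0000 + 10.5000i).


Real: 10.9 - 3 = 7.9
Imag: 6 + 10.5 = 16.5

7.9000 + 16.5000i


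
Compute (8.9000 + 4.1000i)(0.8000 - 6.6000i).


Real = 8.9*0.8 - 4.1*(-6.6) = 7.12 - (-27.06) = 34.18
Imag = 8.9*(-6.6) + 0.8*4.1 = -58.74 + 3.28 = -55.46

34.1800 - 55.4600i


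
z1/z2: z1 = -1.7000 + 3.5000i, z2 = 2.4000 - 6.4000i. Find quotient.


Conjugate of z2 = 2.4000 + 6.4000i
Numerator: (-1.7000 + 3.5000i)(2.4000 + 6.4000i) = -26.4800 - 2.4800i
Denominator: 2.4^2 + (-6.4)^2 = 46.72
Result = (-26.4800 - 2.4800i)/46.72

-0.5668 - 0.0531i


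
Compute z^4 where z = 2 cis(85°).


r^4 = 2^4 = 16
n*theta = 4*85° = 340° = 340° (mod 360)
a = 16*cos(340°) = 15.0351
b = 16*sin(340°) = -5.4723

16 cis(340°) = 15.0351 - 5.4723i


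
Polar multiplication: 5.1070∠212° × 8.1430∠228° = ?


r = 5.1070 * 8.1430 = 41.5863
theta = 212° + 228° = 440° = 80° (mod 360)

41.5863 cis(80°)


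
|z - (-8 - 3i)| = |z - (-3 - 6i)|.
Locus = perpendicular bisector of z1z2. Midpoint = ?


Equal distances means the locus is the perpendicular bisector of z1 and z2.
Midpoint = ((-8+(-3))/2, (-3+(-6))/2) = (-5.5000, -4.5000)

Perpendicular bisector through (-5.5000, -4.5000)


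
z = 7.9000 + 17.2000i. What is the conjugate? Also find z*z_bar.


z_bar = 7.9000 - 17.2000i
z*z_bar = 7.9^2 + 17.2^2 = 62.41 + 295.84 = 358.25

z_bar = 7.9000 - 17.2000i, z*z_bar = 358.25


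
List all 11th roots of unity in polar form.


The 11th roots of unity are cis(360k/11°) for k=0..10
Angle step = 360/11 = 32.7273°
Primitive root: cis(32.7273°)
Primitive root = 0.8413 + 0.5406i

11 roots at angles: 0°, 32.7273°, 65.4545°, 98.1818°, 130.9091°, 163.6364°, 196.3636°, 229.0909°, 261.8182°, 294.5455°, 327.2727°


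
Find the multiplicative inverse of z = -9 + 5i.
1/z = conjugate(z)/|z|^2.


|z|^2 = 81+25 = 106
1/z = (-9 - 5i)/106

1/z = -0.0849 - 0.0472i


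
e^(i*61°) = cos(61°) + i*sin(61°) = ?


cos(61°) = 0.4848
sin(61°) = 0.8746

e^(i*61°) = 0.4848 + 0.8746i


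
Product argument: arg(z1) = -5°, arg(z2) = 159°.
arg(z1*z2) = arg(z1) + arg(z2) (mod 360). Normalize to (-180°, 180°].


arg(z1*z2) = -5° + 159° = 154°
Normalized to (-180°, 180°]: 154°

154°


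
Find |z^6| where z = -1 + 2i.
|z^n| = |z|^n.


|z| = sqrt(1+4) = sqrt(5) = 2.2361
|z^6| = |z|^6 = (sqrt(5))^6 = 5^3 = 125

|z^6| = 125


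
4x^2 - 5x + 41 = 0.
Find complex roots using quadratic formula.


disc = (-5)^2 - 4*4*41 = 25 - 656 = -631
sqrt(|disc|) = sqrt(631) = 25.1197
Real part = 5/(2*4) = 0.6250
Imag part = 25.1197/(2*4) = 3.1400

0.6250 ± 3.1400i


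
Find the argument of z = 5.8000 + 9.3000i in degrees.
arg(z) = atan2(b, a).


Re = 5.8, Im = 9.3
arg = atan2(9.3, 5.8) = 58.0500 degrees

arg(z) = 58.0500 degrees


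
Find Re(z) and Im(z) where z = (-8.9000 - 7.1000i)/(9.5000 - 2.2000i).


Multiply by conjugate: (-8.9000 - 7.1000i)(9.5000 + 2.2000i) / (9.5^2 + (-2.2)^2)
Numerator real = -8.9*9.5 - (7.1)*(-2.2) = -68.93
Numerator imag = -7.1*9.5 - (-8.9)*(-2.2) = -87.03
Denominator = 95.09
Re(z) = -68.93/95.09 = -0.7249
Im(z) = -87.03/95.09 = -0.9152

Re(z) = -0.7249, Im(z) = -0.9152


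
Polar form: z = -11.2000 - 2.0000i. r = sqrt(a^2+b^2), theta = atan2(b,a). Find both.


r = sqrt(125.44+4) = sqrt(129.44) = 11.3772
theta = atan2(-2, -11.2) = -169.8753 degrees

r = 11.3772, theta = -169.8753 degrees


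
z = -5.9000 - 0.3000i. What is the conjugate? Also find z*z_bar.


z_bar = -5.9000 + 0.3000i
z*z_bar = (-5.9)^2 + (-0.3)^2 = 34.81 + 0.09 = 34.9

z_bar = -5.9000 + 0.3000i, z*z_bar = 34.9


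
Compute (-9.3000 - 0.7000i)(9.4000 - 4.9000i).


Real = -9.3*9.4 - (-0.7)*(-4.9) = -87.42 - 3.43 = -90.85
Imag = -9.3*(-4.9) + 9.4*(-0.7) = 45.57 - (6.58) = 38.99

-90.8500 + 38.9900i


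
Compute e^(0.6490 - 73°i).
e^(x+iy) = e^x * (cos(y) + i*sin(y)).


e^0.6490 = 1.9136
cos(-73°) = 0.2924
sin(-73°) = -0.9563
Real = 1.9136*0.2924 = 0.5595
Imag = 1.9136*(-0.9563) = -1.8300

0.5595 - 1.8300i


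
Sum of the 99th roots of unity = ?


The sum of all 99th roots of unity is 0.
Geometric series: (1 - w^99)/(1 - w) = (1-1)/(1-w) = 0 since w^99 = 1, w ≠ 1.
Alternatively: coefficient of z^98 in z^99 - 1 is 0.

0


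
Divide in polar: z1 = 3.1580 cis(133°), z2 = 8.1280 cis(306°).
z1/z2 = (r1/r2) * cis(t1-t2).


r = 3.1580 / 8.1280 = 0.3885
theta = 133° - 306° = -173° = 187° (mod 360)

0.3885 cis(187°)


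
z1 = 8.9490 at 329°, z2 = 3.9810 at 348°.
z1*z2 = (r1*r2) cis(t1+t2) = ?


r = 8.9490 * 3.9810 = 35.6260
theta = 329° + 348° = 677° = 317° (mod 360)

35.6260 cis(317°)


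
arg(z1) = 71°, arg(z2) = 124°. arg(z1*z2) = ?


arg(z1*z2) = 71° + 124° = 195°
Normalized to (-180°, 180°]: -165°

-165°


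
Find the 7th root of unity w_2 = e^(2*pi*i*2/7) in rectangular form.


Angle = 360*2/7 = 102.8571°
a = cos(102.8571°) = -0.2225
b = sin(102.8571°) = 0.9749

-0.2225 + 0.9749i


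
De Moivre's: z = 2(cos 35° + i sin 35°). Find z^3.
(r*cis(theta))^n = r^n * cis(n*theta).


r^3 = 2^3 = 8
n*theta = 3*35° = 105° = 105° (mod 360)
a = 8*cos(105°) = -2.0706
b = 8*sin(105°) = 7.7274

8 cis(105°) = -2.0706 + 7.7274i


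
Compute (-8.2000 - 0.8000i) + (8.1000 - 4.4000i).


Real: -8.2 + 8.1 = -0.1
Imag: -0.8 - 4.4 = -5.2

-0.1000 - 5.2000i


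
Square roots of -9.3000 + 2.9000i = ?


|z| = sqrt(86.49+8.41) = 9.7417
sqrt((|z|+a)/2) = sqrt((9.7417+(-9.3))/2) = sqrt(0.2208) = 0.4699
sqrt((|z|-a)/2) = sqrt((9.7417-(-9.3))/2) = sqrt(9.5208) = 3.0856

±(0.4699 + 3.0856i) i.e. 0.4699 + 3.0856i and -0.4699 - 3.0856i


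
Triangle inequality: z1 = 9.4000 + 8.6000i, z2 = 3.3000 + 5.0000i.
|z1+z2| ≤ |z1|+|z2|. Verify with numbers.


|z1| = sqrt(9.4^2 + 8.6^2) = sqrt(162.32) = 12.7405
|z2| = sqrt(3.3^2 + 5^2) = sqrt(35.89) = 5.9908
z1+z2 = 12.7000 + 13.6000i
|z1+z2| = sqrt(346.25) = 18.6078
|z1|+|z2| = 12.7405 + 5.9908 = 18.7313

|z1+z2| = 18.6078 ≤ |z1|+|z2| = 18.7313 (verified)


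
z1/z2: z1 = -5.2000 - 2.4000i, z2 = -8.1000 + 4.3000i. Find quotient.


Conjugate of z2 = -8.1000 - 4.3000i
Numerator: (-5.2000 - 2.4000i)(-8.1000 - 4.3000i) = 31.8000 + 41.8000i
Denominator: (-8.1)^2 + 4.3^2 = 84.1
Result = (31.8000 + 41.8000i)/84.1

0.3781 + 0.4970i


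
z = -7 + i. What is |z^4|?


|z| = sqrt(49+1) = sqrt(50) = 7.0711
|z^4| = |z|^4 = (sqrt(50))^4 = 50^2 = 2500

|z^4| = 2500


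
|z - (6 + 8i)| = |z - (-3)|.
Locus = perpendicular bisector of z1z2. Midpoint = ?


Equal distances means the locus is the perpendicular bisector of z1 and z2.
Midpoint = ((6+(-3))/2, (8+0)/2) = (1.5000, 4.0000)

Perpendicular bisector through (1.5000, 4.0000)


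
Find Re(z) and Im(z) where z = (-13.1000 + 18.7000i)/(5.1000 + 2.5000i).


Multiply by conjugate: (-13.1000 + 18.7000i)(5.1000 - 2.5000i) / (5.1^2 + 2.5^2)
Numerator real = -13.1*5.1 + 18.7*2.5 = -20.06
Numerator imag = 18.7*5.1 - (-13.1)*2.5 = 128.12
Denominator = 32.26
Re(z) = -20.06/32.26 = -0.6218
Im(z) = 128.12/32.26 = 3.9715

Re(z) = -0.6218, Im(z) = 3.9715


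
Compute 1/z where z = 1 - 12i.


|z|^2 = 1+144 = 145
1/z = (1 + 12i)/145

1/z = 0.0069 + 0.0828i


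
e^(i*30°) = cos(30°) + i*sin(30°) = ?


cos(30°) = 0.8660
sin(30°) = 0.5000

e^(i*30°) = 0.8660 + 0.5000i


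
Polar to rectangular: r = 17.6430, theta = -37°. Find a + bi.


a = 17.6430*cos(-37°) = 17.6430*0.798636 = 14.0903
b = 17.6430*sin(-37°) = 17.6430*(-0.601815) = -10.6178

14.0903 - 10.6178i


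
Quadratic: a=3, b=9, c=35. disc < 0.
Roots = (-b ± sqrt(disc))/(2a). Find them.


disc = 9^2 - 4*3*35 = 81 - 420 = -339
sqrt(|disc|) = sqrt(339) = 18.4120
Real part = -9/(2*3) = -1.5000
Imag part = 18.4120/(2*3) = 3.0687

-1.5000 ± 3.0687i


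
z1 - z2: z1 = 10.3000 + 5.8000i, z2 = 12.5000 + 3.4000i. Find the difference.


Real: 10.3 - 12.5 = -2.2
Imag: 5.8 - 3.4 = 2.4

-2.2000 + 2.4000i


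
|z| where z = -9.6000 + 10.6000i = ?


|z| = sqrt((-9.6)^2 + 10.6^2) = sqrt(92.16 + 112.36) = sqrt(204.52) = 14.3010

|z| = 14.3010


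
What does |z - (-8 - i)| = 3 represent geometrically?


|z - z0| = r is a circle with center z0 and radius r.
Center = (-8, -1), radius = 3

Circle with center (-8, -1) and radius 3


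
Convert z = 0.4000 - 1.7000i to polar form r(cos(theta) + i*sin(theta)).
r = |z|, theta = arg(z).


r = sqrt(0.16+2.89) = sqrt(3.05) = 1.7464
theta = atan2(-1.7, 0.4) = -76.7595 degrees

r = 1.7464, theta = -76.7595 degrees


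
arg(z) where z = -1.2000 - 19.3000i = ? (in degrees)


Re = -1.2, Im = -19.3
arg = atan2(-19.3, -1.2) = -93.5579 degrees

arg(z) = -93.5579 degrees


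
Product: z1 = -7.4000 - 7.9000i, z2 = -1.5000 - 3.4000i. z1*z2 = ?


Real = -7.4*(-1.5) - (-7.9)*(-3.4) = 11.1 - 26.86 = -15.76
Imag = -7.4*(-3.4) - (1.5)*(-7.9) = 25.16 + 11.85 = 37.01

-15.7600 + 37.0100i


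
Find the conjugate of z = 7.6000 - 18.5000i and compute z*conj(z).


z_bar = 7.6000 + 18.5000i
z*z_bar = 7.6^2 + (-18.5)^2 = 57.76 + 342.25 = 400.01

z_bar = 7.6000 + 18.5000i, z*z_bar = 400.01


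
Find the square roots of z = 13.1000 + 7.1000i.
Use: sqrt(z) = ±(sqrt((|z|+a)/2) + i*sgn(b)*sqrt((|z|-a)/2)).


|z| = sqrt(171.61+50.41) = 14.9003
sqrt((|z|+a)/2) = sqrt((14.9003+13.1)/2) = sqrt(14.0002) = 3.7417
sqrt((|z|-a)/2) = sqrt((14.9003-13.1)/2) = sqrt(0.9002) = 0.9488

±(3.7417 + 0.9488i) i.e. 3.7417 + 0.9488i and -3.7417 - 0.9488i


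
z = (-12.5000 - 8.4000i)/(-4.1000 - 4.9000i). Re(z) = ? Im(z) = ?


Multiply by conjugate: (-12.5000 - 8.4000i)(-4.1000 + 4.9000i) / ((-4.1)^2 + (-4.9)^2)
Numerator real = -12.5*(-4.1) - (8.4)*(-4.9) = 92.41
Numerator imag = -8.4*(-4.1) - (-12.5)*(-4.9) = -26.81
Denominator = 40.82
Re(z) = 92.41/40.82 = 2.2638
Im(z) = -26.81/40.82 = -0.6568

Re(z) = 2.2638, Im(z) = -0.6568


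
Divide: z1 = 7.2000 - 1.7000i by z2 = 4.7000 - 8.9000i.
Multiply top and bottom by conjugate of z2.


Conjugate of z2 = 4.7000 + 8.9000i
Numerator: (7.2000 - 1.7000i)(4.7000 + 8.9000i) = 48.9700 + 56.0900i
Denominator: 4.7^2 + (-8.9)^2 = 101.3
Result = (48.9700 + 56.0900i)/101.3

0.4834 + 0.5537i


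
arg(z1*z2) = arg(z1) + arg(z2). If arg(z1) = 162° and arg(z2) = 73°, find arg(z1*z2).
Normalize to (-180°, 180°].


arg(z1*z2) = 162° + 73° = 235°
Normalized to (-180°, 180°]: -125°

-125°


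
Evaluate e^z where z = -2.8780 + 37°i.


e^-2.8780 = 0.05625
cos(37°) = 0.7986
sin(37°) = 0.6018
Real = 0.05625*0.7986 = 0.0449
Imag = 0.05625*0.6018 = 0.0339

0.0449 + 0.0339i


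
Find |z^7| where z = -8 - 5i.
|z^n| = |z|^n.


|z| = sqrt(64+25) = sqrt(89) = 9.4340
|z^7| = |z|^7 = (sqrt(89))^7 = 89^3 * sqrt(89) = 704969*sqrt(89)

|z^7| = 704969*sqrt(89) ≈ 6650664.2447
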